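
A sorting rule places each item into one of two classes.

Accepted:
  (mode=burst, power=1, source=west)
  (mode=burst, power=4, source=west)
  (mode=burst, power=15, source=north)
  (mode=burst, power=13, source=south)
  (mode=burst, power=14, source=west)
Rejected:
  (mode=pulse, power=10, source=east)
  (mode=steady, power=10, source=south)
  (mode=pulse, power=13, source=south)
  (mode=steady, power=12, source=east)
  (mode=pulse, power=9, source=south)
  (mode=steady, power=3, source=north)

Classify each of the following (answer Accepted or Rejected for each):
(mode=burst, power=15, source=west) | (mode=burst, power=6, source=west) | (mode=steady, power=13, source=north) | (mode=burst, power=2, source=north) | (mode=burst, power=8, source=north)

Comparing the two groups points to one rule — mode is burst.
(mode=burst, power=15, source=west) — mode is burst, hence Accepted. (mode=burst, power=6, source=west) — mode is burst, hence Accepted. (mode=steady, power=13, source=north) — mode is steady, hence Rejected. (mode=burst, power=2, source=north) — mode is burst, hence Accepted. (mode=burst, power=8, source=north) — mode is burst, hence Accepted.

Accepted, Accepted, Rejected, Accepted, Accepted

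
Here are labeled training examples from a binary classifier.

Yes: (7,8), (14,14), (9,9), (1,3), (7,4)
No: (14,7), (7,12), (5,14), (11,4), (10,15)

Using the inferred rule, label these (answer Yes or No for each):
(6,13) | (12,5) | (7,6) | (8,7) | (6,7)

No, No, Yes, Yes, Yes

The pattern is that an item is 'Yes' exactly when: |first − second| ≤ 3.
(6,13) — |6−13| = 7, hence No. (12,5) — |12−5| = 7, hence No. (7,6) — |7−6| = 1, hence Yes. (8,7) — |8−7| = 1, hence Yes. (6,7) — |6−7| = 1, hence Yes.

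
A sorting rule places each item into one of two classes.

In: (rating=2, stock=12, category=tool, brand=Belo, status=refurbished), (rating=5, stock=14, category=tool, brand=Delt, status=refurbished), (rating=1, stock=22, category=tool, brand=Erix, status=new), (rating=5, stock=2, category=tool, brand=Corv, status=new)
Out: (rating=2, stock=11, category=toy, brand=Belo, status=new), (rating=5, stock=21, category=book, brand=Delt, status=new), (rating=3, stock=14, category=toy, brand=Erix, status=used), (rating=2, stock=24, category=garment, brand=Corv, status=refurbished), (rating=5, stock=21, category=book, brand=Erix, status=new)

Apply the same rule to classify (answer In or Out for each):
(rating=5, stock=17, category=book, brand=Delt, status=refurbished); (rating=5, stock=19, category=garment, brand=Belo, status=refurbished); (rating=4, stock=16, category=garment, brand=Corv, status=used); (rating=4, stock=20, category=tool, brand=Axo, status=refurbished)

All 'In' examples share one property — category is tool — and every 'Out' example lacks it.
(rating=5, stock=17, category=book, brand=Delt, status=refurbished) — category is book, hence Out.
(rating=5, stock=19, category=garment, brand=Belo, status=refurbished) — category is garment, hence Out.
(rating=4, stock=16, category=garment, brand=Corv, status=used) — category is garment, hence Out.
(rating=4, stock=20, category=tool, brand=Axo, status=refurbished) — category is tool, hence In.

Out, Out, Out, In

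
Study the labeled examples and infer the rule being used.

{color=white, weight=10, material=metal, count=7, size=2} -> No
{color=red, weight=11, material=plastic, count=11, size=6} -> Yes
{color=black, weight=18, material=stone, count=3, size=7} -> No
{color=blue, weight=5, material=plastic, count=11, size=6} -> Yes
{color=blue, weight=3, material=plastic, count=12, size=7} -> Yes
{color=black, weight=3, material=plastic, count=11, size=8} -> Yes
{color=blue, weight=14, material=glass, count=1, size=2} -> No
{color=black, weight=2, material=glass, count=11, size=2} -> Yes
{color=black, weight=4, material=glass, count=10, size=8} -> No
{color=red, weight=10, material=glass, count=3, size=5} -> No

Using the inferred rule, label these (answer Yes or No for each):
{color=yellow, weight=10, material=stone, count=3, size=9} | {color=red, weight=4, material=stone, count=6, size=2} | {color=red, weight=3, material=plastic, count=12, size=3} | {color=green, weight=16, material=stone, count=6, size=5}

A rule that fits every label: count ≥ 11 — true of each 'Yes' example, false of each 'No' one.
{color=yellow, weight=10, material=stone, count=3, size=9} → count = 3 → No.
{color=red, weight=4, material=stone, count=6, size=2} → count = 6 → No.
{color=red, weight=3, material=plastic, count=12, size=3} → count = 12 → Yes.
{color=green, weight=16, material=stone, count=6, size=5} → count = 6 → No.

No, No, Yes, No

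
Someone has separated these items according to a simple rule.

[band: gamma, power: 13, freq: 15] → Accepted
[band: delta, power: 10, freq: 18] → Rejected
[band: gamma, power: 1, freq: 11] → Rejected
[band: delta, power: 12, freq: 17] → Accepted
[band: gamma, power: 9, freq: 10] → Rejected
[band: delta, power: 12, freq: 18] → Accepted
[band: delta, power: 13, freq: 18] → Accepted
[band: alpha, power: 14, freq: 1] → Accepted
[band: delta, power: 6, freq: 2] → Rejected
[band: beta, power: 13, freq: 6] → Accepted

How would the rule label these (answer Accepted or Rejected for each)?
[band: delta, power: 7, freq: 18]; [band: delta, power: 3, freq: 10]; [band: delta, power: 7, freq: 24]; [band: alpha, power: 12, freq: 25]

'Accepted' ⟺ power ≥ 12.
[band: delta, power: 7, freq: 18] — power = 7, hence Rejected.
[band: delta, power: 3, freq: 10] — power = 3, hence Rejected.
[band: delta, power: 7, freq: 24] — power = 7, hence Rejected.
[band: alpha, power: 12, freq: 25] — power = 12, hence Accepted.

Rejected, Rejected, Rejected, Accepted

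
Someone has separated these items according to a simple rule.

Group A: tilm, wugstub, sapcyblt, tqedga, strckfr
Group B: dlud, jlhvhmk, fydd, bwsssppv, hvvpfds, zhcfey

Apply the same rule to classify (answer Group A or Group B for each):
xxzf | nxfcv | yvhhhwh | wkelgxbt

Group B, Group B, Group B, Group A

Rule: contains 't'. This holds for each 'Group A' example and fails for each 'Group B' one.
xxzf: Group B (no 't').
nxfcv: Group B (no 't').
yvhhhwh: Group B (no 't').
wkelgxbt: Group A (has 't').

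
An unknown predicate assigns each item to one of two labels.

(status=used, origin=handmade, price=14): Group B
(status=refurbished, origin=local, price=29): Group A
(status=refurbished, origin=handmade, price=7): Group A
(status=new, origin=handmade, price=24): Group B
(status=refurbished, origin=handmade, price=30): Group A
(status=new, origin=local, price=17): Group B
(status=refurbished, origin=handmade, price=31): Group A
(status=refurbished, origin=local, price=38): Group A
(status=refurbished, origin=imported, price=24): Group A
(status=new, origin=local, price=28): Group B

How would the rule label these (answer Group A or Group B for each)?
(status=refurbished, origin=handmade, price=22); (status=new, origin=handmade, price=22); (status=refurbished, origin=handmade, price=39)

Group A, Group B, Group A

The simplest hypothesis consistent with all the labels is: status is refurbished.
(status=refurbished, origin=handmade, price=22) — status is refurbished, hence Group A. (status=new, origin=handmade, price=22) — status is new, hence Group B. (status=refurbished, origin=handmade, price=39) — status is refurbished, hence Group A.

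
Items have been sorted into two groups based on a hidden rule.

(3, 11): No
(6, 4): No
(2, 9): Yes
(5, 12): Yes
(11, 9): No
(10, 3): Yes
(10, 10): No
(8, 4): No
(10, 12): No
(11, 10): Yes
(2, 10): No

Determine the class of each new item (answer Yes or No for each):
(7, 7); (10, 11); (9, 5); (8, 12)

No, Yes, No, No

Every 'Yes' example satisfies: sum is odd. None of the 'No' examples do.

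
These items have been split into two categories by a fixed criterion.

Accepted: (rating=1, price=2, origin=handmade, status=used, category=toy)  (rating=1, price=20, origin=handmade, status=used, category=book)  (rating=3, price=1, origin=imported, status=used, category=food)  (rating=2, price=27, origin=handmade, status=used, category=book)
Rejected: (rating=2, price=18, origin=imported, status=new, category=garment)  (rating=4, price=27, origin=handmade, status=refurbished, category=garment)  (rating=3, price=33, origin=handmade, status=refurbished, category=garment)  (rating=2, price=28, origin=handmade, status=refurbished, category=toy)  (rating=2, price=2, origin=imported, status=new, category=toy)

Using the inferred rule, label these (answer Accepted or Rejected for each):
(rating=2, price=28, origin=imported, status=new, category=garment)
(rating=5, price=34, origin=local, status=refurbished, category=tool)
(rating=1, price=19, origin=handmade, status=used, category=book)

'Accepted' ⟺ status is used.
(rating=2, price=28, origin=imported, status=new, category=garment): status is new, doesn't qualify → Rejected. (rating=5, price=34, origin=local, status=refurbished, category=tool): status is refurbished, doesn't qualify → Rejected. (rating=1, price=19, origin=handmade, status=used, category=book): status is used, fits → Accepted.

Rejected, Rejected, Accepted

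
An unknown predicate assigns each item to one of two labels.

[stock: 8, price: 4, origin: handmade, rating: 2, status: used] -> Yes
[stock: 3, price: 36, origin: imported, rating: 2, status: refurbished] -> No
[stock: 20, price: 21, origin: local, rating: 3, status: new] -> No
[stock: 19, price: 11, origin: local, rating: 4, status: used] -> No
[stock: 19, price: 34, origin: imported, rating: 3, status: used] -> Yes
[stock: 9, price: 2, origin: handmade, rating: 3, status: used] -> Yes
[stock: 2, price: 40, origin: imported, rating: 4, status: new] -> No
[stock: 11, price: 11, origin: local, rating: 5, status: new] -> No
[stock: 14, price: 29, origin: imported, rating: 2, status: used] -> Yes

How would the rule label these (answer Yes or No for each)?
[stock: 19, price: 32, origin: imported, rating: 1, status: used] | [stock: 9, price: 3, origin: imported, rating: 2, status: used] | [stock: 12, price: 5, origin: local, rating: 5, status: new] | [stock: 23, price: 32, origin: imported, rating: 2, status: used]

Yes, Yes, No, Yes

A rule that fits every label: status is used AND rating ≤ 3 — true of each 'Yes' example, false of each 'No' one.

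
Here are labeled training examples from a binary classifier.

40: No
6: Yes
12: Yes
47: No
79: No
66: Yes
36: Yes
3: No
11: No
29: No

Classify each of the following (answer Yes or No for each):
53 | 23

The pattern is that an item is 'Yes' exactly when: multiple of 6.
53: 53 = 6·8 + 5 — does not pass, so No. 23: 23 = 6·3 + 5 — does not pass, so No.

No, No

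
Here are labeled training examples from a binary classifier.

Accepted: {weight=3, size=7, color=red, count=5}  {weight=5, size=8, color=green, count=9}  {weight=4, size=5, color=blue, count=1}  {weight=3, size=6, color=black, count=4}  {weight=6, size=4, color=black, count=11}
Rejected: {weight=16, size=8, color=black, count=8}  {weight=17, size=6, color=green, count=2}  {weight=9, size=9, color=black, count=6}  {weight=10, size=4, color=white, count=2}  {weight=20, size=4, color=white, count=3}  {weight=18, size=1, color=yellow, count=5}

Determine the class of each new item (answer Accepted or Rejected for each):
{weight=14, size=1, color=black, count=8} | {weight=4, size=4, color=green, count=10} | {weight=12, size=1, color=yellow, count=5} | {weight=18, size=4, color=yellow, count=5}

Rejected, Accepted, Rejected, Rejected

The classifier is using: weight ≤ 6.
{weight=14, size=1, color=black, count=8}: weight = 14, lacks this property → Rejected. {weight=4, size=4, color=green, count=10}: weight = 4, qualifies → Accepted. {weight=12, size=1, color=yellow, count=5}: weight = 12, lacks this property → Rejected. {weight=18, size=4, color=yellow, count=5}: weight = 18, lacks this property → Rejected.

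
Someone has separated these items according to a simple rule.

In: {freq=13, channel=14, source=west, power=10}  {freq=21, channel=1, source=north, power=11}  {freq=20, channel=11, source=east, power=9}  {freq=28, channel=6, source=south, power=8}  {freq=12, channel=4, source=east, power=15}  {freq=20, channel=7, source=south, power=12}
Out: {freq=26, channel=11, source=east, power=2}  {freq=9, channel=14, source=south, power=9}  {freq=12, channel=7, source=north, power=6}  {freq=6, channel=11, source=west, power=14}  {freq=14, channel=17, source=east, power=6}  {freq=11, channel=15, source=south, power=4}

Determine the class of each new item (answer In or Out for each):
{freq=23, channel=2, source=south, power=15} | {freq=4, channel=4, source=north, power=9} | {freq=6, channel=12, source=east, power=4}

One predicate separates the groups cleanly: freq ≥ 11 AND power ≥ 8.
{freq=23, channel=2, source=south, power=15}: freq = 23, power = 15 — has this property, so In.
{freq=4, channel=4, source=north, power=9}: freq = 4, power = 9 — does not satisfy this, so Out.
{freq=6, channel=12, source=east, power=4}: freq = 6, power = 4 — does not satisfy this, so Out.

In, Out, Out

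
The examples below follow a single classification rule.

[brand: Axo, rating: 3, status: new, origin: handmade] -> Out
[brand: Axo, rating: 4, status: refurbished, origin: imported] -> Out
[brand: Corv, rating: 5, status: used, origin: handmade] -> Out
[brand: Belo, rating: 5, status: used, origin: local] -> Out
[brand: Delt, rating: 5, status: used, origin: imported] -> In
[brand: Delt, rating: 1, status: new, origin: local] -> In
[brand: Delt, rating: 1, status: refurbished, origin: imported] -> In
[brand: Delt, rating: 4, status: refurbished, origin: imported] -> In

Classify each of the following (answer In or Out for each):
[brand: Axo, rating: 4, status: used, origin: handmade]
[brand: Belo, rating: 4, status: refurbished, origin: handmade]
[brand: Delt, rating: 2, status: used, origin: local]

The common property of the 'In' items is: brand is Delt. No 'Out' item has it.
[brand: Axo, rating: 4, status: used, origin: handmade]: brand is Axo, fails this test → Out. [brand: Belo, rating: 4, status: refurbished, origin: handmade]: brand is Belo, fails this test → Out. [brand: Delt, rating: 2, status: used, origin: local]: brand is Delt, passes → In.

Out, Out, In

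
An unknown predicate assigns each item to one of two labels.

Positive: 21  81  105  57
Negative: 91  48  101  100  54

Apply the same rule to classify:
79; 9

Negative, Positive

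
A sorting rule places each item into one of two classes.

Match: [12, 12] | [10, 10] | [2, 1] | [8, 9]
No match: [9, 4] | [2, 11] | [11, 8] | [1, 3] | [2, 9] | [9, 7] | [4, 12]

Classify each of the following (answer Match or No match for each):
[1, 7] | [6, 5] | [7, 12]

No match, Match, No match

All 'Match' examples share one property — |first − second| ≤ 1 — and every 'No match' example lacks it.
[1, 7]: No match (|1−7| = 6). [6, 5]: Match (|6−5| = 1). [7, 12]: No match (|7−12| = 5).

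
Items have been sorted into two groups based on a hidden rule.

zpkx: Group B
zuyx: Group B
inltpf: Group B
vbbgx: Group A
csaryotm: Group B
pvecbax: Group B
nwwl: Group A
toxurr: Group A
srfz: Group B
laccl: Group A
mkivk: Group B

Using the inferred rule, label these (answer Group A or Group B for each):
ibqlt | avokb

Group B, Group B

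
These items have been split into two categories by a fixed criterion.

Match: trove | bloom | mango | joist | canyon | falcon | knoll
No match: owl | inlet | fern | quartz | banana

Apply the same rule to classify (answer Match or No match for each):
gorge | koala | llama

Match, Match, No match

The common property of the 'Match' items is: length ≥ 4 AND contains 'o'. No 'No match' item has it.
gorge: Match (length 5, has 'o').
koala: Match (length 5, has 'o').
llama: No match (length 5, no 'o').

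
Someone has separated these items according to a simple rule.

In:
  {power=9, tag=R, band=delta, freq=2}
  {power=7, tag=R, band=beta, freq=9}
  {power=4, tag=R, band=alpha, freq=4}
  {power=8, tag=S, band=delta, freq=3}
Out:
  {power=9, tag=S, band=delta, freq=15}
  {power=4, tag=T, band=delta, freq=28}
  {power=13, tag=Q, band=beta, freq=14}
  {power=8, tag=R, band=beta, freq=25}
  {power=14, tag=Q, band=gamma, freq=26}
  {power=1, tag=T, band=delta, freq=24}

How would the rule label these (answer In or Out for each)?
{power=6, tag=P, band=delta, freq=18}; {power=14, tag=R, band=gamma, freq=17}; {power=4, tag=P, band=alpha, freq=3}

Out, Out, In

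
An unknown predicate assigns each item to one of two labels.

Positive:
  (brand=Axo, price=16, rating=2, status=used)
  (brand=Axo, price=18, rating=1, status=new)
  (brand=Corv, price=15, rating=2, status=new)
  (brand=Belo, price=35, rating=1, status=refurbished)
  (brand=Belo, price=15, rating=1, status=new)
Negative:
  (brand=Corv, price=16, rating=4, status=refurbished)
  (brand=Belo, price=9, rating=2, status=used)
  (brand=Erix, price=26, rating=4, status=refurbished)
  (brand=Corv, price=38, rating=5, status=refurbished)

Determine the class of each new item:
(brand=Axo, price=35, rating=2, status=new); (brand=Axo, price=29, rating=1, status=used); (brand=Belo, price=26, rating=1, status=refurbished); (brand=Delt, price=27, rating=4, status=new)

Positive, Positive, Positive, Negative

The classifier is using: rating ≤ 2 AND price ≥ 15.
Positive: (brand=Axo, price=35, rating=2, status=new), since rating = 2, price = 35.
Positive: (brand=Axo, price=29, rating=1, status=used), since rating = 1, price = 29.
Positive: (brand=Belo, price=26, rating=1, status=refurbished), since rating = 1, price = 26.
Negative: (brand=Delt, price=27, rating=4, status=new), since rating = 4, price = 27.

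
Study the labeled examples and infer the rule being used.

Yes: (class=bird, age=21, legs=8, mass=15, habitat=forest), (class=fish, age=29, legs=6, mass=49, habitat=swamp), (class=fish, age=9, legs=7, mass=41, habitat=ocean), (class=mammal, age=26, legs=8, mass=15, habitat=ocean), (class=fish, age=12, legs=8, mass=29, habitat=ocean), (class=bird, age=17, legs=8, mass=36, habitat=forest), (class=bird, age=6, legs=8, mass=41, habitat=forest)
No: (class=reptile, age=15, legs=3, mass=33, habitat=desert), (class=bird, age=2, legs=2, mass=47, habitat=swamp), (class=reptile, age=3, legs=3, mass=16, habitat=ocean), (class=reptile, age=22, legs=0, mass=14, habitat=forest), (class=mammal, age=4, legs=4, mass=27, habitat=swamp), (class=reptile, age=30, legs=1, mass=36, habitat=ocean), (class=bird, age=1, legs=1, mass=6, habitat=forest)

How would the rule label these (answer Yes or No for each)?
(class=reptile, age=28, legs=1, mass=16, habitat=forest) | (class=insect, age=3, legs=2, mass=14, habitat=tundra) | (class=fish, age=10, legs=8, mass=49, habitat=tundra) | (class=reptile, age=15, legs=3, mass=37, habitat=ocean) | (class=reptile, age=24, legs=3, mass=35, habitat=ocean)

Rule: legs ≥ 6. This holds for each 'Yes' example and fails for each 'No' one.

No, No, Yes, No, No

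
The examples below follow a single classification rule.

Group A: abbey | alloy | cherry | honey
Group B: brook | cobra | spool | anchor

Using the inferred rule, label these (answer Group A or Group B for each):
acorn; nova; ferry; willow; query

Group B, Group B, Group A, Group B, Group A

The distinguishing property — contains 'y' — holds for all the 'Group A' cases and none of the 'Group B' cases.
acorn: no 'y', fails this test → Group B.
nova: no 'y', fails this test → Group B.
ferry: has 'y', meets the rule → Group A.
willow: no 'y', fails this test → Group B.
query: has 'y', meets the rule → Group A.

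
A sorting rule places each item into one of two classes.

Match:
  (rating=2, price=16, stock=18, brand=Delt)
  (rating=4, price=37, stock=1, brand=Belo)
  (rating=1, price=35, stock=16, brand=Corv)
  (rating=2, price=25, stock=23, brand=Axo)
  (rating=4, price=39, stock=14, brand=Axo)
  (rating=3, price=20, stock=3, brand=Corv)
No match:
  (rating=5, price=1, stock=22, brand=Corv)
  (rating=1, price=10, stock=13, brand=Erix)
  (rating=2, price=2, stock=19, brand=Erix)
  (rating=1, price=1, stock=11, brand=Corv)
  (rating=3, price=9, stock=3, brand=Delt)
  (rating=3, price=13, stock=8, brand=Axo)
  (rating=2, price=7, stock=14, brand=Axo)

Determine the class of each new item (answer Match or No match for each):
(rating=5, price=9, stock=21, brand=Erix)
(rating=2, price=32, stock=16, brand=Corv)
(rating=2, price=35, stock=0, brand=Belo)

A rule that fits every label: price ≥ 16 — true of each 'Match' example, false of each 'No match' one.
(rating=5, price=9, stock=21, brand=Erix): No match (price = 9). (rating=2, price=32, stock=16, brand=Corv): Match (price = 32). (rating=2, price=35, stock=0, brand=Belo): Match (price = 35).

No match, Match, Match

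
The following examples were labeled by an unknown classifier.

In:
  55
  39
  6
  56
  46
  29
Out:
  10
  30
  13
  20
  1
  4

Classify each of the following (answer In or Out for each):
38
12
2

In, Out, Out

The common property of the 'In' items is: digit sum ≥ 5. No 'Out' item has it.
38 → digit sum 3+8 = 11 → In.
12 → digit sum 1+2 = 3 → Out.
2 → digit sum 2 → Out.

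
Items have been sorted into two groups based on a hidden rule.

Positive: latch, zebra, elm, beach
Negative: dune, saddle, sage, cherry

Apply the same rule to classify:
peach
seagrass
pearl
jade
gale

Positive, Negative, Positive, Negative, Negative

The pattern is that an item is 'Positive' exactly when: odd length.
peach → length 5 → Positive.
seagrass → length 8 → Negative.
pearl → length 5 → Positive.
jade → length 4 → Negative.
gale → length 4 → Negative.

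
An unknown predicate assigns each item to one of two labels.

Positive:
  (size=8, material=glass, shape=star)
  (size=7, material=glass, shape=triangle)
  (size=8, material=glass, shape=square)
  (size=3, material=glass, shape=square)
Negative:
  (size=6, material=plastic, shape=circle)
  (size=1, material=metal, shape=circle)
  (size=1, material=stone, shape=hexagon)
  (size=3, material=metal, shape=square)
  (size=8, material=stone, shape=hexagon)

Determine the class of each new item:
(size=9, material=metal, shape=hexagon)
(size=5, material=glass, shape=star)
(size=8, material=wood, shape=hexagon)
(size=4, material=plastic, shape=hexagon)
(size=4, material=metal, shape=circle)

Negative, Positive, Negative, Negative, Negative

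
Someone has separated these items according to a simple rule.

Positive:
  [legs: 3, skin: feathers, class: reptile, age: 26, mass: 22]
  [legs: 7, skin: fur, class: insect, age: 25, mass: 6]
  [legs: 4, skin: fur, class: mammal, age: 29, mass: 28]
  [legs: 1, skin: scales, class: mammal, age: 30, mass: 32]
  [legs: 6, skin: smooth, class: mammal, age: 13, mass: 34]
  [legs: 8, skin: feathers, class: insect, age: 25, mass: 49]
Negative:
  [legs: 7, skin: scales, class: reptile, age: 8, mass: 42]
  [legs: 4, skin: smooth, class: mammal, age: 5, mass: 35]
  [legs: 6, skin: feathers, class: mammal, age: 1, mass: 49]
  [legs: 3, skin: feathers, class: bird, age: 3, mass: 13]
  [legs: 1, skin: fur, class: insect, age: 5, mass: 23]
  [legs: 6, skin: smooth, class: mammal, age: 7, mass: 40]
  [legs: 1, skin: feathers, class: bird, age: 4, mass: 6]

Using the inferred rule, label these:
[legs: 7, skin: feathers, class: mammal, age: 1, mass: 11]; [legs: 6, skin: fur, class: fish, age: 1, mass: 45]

Negative, Negative

The common property of the 'Positive' items is: age ≥ 13. No 'Negative' item has it.
[legs: 7, skin: feathers, class: mammal, age: 1, mass: 11]: age = 1, does not pass → Negative.
[legs: 6, skin: fur, class: fish, age: 1, mass: 45]: age = 1, does not pass → Negative.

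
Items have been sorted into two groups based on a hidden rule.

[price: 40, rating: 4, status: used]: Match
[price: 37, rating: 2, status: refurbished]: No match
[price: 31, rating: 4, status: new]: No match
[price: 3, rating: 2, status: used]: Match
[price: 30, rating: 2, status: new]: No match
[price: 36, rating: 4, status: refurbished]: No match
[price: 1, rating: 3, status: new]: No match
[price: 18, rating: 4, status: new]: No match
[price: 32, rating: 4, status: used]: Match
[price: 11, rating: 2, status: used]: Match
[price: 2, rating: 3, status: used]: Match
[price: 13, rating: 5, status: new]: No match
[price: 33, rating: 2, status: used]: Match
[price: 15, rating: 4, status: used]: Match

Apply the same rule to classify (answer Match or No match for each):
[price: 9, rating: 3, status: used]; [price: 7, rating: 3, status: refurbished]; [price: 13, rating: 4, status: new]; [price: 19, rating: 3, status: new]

The distinguishing property — status is used — holds for all the 'Match' cases and none of the 'No match' cases.

Match, No match, No match, No match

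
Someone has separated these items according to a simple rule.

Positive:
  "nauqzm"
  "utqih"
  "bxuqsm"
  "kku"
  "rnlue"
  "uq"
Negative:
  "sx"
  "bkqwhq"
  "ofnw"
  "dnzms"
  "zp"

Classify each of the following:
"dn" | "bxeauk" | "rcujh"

Negative, Positive, Positive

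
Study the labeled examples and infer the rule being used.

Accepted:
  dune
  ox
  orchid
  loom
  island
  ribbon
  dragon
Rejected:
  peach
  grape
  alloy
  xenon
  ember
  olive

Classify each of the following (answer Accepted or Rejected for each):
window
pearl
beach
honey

The classifier is using: even length.
window: length 6 — qualifies, so Accepted.
pearl: length 5 — fails this test, so Rejected.
beach: length 5 — fails this test, so Rejected.
honey: length 5 — fails this test, so Rejected.

Accepted, Rejected, Rejected, Rejected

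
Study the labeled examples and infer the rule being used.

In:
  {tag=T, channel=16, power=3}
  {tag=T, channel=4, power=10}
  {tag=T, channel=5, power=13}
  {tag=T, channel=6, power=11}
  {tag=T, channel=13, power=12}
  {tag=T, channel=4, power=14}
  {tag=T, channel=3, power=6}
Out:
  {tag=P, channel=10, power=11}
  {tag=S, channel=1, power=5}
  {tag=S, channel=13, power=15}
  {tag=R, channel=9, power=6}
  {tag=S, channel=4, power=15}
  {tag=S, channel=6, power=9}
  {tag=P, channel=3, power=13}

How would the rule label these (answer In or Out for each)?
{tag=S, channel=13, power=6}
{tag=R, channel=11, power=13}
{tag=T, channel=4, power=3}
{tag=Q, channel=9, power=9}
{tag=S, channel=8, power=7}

Out, Out, In, Out, Out

'In' ⟺ tag is T.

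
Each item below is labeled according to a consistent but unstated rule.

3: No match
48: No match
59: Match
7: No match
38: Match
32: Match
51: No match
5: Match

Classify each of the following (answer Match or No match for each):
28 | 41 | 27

The rule appears to be: ≡ 2 (mod 3).
28: No match (28 mod 3 = 1). 41: Match (41 mod 3 = 2). 27: No match (27 mod 3 = 0).

No match, Match, No match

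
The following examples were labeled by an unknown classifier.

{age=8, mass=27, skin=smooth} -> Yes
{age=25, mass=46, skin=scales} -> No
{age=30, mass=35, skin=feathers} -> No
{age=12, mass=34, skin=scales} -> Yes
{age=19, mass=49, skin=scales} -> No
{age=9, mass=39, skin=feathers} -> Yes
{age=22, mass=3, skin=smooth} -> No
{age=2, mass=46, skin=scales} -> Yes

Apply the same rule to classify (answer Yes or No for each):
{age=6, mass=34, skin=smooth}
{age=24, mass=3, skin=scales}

The classifier is using: age ≤ 12.
{age=6, mass=34, skin=smooth}: Yes (age = 6). {age=24, mass=3, skin=scales}: No (age = 24).

Yes, No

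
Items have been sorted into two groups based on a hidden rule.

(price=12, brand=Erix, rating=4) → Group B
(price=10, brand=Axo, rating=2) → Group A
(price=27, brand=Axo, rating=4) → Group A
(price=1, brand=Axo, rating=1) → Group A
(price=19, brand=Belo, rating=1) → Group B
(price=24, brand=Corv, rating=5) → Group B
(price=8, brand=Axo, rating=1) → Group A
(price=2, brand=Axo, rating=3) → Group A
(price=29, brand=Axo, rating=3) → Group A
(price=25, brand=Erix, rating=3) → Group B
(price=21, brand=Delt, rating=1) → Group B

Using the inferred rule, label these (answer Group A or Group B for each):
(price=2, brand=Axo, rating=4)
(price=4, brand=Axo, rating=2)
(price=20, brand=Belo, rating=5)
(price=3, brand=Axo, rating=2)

Group A, Group A, Group B, Group A

The simplest hypothesis consistent with all the labels is: brand is Axo.
(price=2, brand=Axo, rating=4) → brand is Axo → Group A.
(price=4, brand=Axo, rating=2) → brand is Axo → Group A.
(price=20, brand=Belo, rating=5) → brand is Belo → Group B.
(price=3, brand=Axo, rating=2) → brand is Axo → Group A.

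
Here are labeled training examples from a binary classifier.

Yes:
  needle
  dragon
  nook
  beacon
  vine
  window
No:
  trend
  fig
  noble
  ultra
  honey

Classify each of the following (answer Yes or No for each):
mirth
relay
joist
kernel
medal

The classifier is using: even length.
mirth — length 5, hence No. relay — length 5, hence No. joist — length 5, hence No. kernel — length 6, hence Yes. medal — length 5, hence No.

No, No, No, Yes, No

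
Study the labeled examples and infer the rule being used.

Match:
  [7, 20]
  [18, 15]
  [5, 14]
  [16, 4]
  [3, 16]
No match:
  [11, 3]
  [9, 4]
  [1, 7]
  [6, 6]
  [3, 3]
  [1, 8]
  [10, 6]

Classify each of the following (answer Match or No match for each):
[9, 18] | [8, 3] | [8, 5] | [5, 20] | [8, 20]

Match, No match, No match, Match, Match

The simplest hypothesis consistent with all the labels is: sum ≥ 19.
[9, 18]: 9+18 = 27 — qualifies, so Match. [8, 3]: 8+3 = 11 — fails the rule, so No match. [8, 5]: 8+5 = 13 — fails the rule, so No match. [5, 20]: 5+20 = 25 — qualifies, so Match. [8, 20]: 8+20 = 28 — qualifies, so Match.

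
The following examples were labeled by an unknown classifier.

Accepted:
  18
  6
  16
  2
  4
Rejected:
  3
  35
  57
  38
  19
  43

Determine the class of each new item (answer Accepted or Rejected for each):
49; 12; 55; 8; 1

Rejected, Accepted, Rejected, Accepted, Rejected

Rule: even AND at most 18. This holds for each 'Accepted' example and fails for each 'Rejected' one.
49 → 49 is odd, 49 > 18 → Rejected.
12 → 12 is even, 12 ≤ 18 → Accepted.
55 → 55 is odd, 55 > 18 → Rejected.
8 → 8 is even, 8 ≤ 18 → Accepted.
1 → 1 is odd, 1 ≤ 18 → Rejected.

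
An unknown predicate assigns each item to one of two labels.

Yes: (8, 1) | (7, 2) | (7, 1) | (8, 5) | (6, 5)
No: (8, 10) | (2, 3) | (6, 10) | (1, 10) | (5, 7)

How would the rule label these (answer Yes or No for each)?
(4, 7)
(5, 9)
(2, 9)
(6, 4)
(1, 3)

Rule: first > second. This holds for each 'Yes' example and fails for each 'No' one.
(4, 7): 4 < 7, does not pass → No.
(5, 9): 5 < 9, does not pass → No.
(2, 9): 2 < 9, does not pass → No.
(6, 4): 6 > 4, satisfies this → Yes.
(1, 3): 1 < 3, does not pass → No.

No, No, No, Yes, No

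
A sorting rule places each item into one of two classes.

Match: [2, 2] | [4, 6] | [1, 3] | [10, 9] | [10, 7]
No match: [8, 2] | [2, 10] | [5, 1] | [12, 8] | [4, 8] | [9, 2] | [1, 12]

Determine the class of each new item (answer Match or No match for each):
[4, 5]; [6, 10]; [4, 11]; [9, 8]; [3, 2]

The classifier is using: |first − second| ≤ 3.
[4, 5]: Match (|4−5| = 1).
[6, 10]: No match (|6−10| = 4).
[4, 11]: No match (|4−11| = 7).
[9, 8]: Match (|9−8| = 1).
[3, 2]: Match (|3−2| = 1).

Match, No match, No match, Match, Match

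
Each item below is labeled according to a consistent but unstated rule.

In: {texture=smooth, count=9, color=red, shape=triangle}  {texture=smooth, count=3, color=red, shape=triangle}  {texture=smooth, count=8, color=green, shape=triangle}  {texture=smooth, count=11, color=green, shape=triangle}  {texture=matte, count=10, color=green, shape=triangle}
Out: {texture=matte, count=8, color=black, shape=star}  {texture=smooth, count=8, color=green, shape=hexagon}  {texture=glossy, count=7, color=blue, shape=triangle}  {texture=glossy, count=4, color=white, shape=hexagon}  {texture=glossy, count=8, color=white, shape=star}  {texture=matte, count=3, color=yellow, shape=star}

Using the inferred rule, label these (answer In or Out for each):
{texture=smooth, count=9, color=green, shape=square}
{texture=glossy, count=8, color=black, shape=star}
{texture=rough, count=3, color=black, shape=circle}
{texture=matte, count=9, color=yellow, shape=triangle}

Out, Out, Out, In

The rule appears to be: shape is triangle AND count ≠ 7.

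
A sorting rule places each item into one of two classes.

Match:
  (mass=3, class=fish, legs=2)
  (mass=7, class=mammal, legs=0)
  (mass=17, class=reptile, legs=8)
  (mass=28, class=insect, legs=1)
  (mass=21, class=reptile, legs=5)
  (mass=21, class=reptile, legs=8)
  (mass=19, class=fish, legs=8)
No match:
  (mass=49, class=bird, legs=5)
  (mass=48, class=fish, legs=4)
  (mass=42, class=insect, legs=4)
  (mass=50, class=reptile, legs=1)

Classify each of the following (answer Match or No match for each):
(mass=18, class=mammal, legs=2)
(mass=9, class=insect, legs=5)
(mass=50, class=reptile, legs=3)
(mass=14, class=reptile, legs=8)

The common property of the 'Match' items is: mass ≤ 28. No 'No match' item has it.
(mass=18, class=mammal, legs=2): Match (mass = 18).
(mass=9, class=insect, legs=5): Match (mass = 9).
(mass=50, class=reptile, legs=3): No match (mass = 50).
(mass=14, class=reptile, legs=8): Match (mass = 14).

Match, Match, No match, Match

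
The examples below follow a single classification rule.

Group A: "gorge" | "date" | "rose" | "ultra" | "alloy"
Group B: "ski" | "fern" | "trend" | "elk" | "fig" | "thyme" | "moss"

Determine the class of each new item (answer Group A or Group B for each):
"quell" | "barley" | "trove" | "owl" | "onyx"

Group A, Group A, Group A, Group B, Group B

The classifier is using: has ≥ 2 vowels.
"quell": 2 vowels — passes, so Group A.
"barley": 2 vowels — passes, so Group A.
"trove": 2 vowels — passes, so Group A.
"owl": 1 vowel — doesn't match, so Group B.
"onyx": 1 vowel — doesn't match, so Group B.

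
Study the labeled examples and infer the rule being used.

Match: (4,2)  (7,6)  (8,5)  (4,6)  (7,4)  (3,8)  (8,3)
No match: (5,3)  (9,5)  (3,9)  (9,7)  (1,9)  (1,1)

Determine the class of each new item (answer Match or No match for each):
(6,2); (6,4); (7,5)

All 'Match' examples share one property — product is even — and every 'No match' example lacks it.
(6,2): 6·2 = 12 — passes, so Match.
(6,4): 6·4 = 24 — passes, so Match.
(7,5): 7·5 = 35 — does not satisfy this, so No match.

Match, Match, No match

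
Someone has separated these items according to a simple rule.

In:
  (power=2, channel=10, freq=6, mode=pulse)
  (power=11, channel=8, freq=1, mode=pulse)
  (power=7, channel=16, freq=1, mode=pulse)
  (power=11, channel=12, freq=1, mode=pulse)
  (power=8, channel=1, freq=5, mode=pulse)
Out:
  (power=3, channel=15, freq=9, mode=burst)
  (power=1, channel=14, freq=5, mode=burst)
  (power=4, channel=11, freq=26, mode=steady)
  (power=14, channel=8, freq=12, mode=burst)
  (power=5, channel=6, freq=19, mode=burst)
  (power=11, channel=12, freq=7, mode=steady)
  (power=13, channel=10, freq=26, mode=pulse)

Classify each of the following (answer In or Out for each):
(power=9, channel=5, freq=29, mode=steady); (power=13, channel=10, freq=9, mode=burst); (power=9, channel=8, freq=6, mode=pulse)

Out, Out, In

'In' ⟺ mode is pulse AND freq ≤ 6.
(power=9, channel=5, freq=29, mode=steady): Out (mode is steady, freq = 29). (power=13, channel=10, freq=9, mode=burst): Out (mode is burst, freq = 9). (power=9, channel=8, freq=6, mode=pulse): In (mode is pulse, freq = 6).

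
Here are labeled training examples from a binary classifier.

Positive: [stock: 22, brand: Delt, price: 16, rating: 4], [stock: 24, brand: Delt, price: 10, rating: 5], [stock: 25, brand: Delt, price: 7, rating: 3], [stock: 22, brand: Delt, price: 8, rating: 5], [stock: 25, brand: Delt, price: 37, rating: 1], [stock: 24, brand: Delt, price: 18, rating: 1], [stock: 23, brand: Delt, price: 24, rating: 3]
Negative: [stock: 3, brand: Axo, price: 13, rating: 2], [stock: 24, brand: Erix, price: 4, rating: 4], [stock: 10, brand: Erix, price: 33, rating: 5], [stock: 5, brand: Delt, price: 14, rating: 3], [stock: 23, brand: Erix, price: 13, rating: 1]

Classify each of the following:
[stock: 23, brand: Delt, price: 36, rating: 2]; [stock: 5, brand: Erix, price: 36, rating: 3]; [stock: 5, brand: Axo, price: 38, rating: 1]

Positive, Negative, Negative

Every 'Positive' example satisfies: brand is Delt AND stock ≥ 10. None of the 'Negative' examples do.
Positive: [stock: 23, brand: Delt, price: 36, rating: 2], since brand is Delt, stock = 23. Negative: [stock: 5, brand: Erix, price: 36, rating: 3], since brand is Erix, stock = 5. Negative: [stock: 5, brand: Axo, price: 38, rating: 1], since brand is Axo, stock = 5.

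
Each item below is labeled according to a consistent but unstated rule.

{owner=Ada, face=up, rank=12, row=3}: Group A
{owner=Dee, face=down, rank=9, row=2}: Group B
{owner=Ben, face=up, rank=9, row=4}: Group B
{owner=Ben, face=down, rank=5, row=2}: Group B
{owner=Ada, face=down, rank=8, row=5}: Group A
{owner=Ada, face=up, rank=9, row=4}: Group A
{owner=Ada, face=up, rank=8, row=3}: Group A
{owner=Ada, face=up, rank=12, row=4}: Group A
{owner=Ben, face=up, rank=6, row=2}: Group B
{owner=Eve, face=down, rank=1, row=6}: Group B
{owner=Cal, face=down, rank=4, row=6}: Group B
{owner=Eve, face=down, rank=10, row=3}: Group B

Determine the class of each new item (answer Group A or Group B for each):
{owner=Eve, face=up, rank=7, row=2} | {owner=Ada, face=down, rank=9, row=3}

'Group A' ⟺ owner is Ada.
Group B: {owner=Eve, face=up, rank=7, row=2}, since owner is Eve. Group A: {owner=Ada, face=down, rank=9, row=3}, since owner is Ada.

Group B, Group A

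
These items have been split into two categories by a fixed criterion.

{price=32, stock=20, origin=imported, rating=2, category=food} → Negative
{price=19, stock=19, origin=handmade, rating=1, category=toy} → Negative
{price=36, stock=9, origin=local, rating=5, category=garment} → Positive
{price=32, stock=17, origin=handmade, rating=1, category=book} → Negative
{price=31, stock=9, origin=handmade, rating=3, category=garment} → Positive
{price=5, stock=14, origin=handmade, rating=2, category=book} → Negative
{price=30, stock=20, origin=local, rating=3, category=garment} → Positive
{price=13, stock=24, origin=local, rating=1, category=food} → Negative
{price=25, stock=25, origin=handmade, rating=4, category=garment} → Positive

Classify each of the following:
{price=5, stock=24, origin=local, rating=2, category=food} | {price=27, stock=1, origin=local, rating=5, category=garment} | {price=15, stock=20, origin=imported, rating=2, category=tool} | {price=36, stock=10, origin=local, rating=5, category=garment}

A rule that fits every label: category is garment — true of each 'Positive' example, false of each 'Negative' one.

Negative, Positive, Negative, Positive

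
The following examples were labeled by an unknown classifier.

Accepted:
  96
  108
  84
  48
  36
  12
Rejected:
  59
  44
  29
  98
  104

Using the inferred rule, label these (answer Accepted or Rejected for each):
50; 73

Rejected, Rejected

The rule appears to be: multiple of 3.
Rejected: 50, since 50 = 3·16 + 2. Rejected: 73, since 73 = 3·24 + 1.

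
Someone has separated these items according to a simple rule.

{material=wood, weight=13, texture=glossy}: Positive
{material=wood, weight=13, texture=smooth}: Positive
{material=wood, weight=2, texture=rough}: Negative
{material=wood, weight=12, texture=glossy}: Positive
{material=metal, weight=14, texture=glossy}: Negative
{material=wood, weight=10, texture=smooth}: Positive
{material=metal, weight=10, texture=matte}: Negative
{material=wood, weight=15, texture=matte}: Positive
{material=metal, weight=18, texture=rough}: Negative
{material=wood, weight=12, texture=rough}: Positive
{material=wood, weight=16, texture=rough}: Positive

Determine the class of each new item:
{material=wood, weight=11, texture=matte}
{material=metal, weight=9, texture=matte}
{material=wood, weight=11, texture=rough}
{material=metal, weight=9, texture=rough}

The classifier is using: material is wood AND weight ≥ 10.
Positive: {material=wood, weight=11, texture=matte}, since material is wood, weight = 11. Negative: {material=metal, weight=9, texture=matte}, since material is metal, weight = 9. Positive: {material=wood, weight=11, texture=rough}, since material is wood, weight = 11. Negative: {material=metal, weight=9, texture=rough}, since material is metal, weight = 9.

Positive, Negative, Positive, Negative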